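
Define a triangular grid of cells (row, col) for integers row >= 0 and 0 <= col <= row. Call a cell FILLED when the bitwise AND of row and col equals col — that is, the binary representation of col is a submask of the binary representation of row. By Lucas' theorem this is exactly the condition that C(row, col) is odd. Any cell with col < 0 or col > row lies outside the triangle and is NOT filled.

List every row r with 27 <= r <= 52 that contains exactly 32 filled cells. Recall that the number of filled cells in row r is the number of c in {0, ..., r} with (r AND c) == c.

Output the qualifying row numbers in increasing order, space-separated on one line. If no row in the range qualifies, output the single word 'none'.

Row r has 2^popcount(r) filled cells, so we need popcount(r) = log2(32) = 5.
Scan r = 27..52 and keep those with exactly 5 one-bits:
r=27=11011 popcount=4 -> skip
r=28=11100 popcount=3 -> skip
r=29=11101 popcount=4 -> skip
r=30=11110 popcount=4 -> skip
r=31=11111 popcount=5 -> KEEP
r=32=100000 popcount=1 -> skip
r=33=100001 popcount=2 -> skip
r=34=100010 popcount=2 -> skip
r=35=100011 popcount=3 -> skip
r=36=100100 popcount=2 -> skip
r=37=100101 popcount=3 -> skip
r=38=100110 popcount=3 -> skip
r=39=100111 popcount=4 -> skip
r=40=101000 popcount=2 -> skip
r=41=101001 popcount=3 -> skip
r=42=101010 popcount=3 -> skip
r=43=101011 popcount=4 -> skip
r=44=101100 popcount=3 -> skip
r=45=101101 popcount=4 -> skip
r=46=101110 popcount=4 -> skip
r=47=101111 popcount=5 -> KEEP
r=48=110000 popcount=2 -> skip
r=49=110001 popcount=3 -> skip
r=50=110010 popcount=3 -> skip
r=51=110011 popcount=4 -> skip
r=52=110100 popcount=3 -> skip
Kept rows: 31 47

Answer: 31 47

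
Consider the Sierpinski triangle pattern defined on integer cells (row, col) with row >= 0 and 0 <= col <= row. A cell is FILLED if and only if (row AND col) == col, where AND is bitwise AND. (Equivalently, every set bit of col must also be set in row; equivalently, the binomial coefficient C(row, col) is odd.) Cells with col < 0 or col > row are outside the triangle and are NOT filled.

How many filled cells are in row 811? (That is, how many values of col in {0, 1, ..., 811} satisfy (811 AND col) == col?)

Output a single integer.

811 in binary = 1100101011
popcount(811) = number of 1-bits in 1100101011 = 6
A col c satisfies (811 AND c) == c iff every set bit of c is also set in 811; each of the 6 set bits of 811 can independently be on or off in c.
count = 2^6 = 64

Answer: 64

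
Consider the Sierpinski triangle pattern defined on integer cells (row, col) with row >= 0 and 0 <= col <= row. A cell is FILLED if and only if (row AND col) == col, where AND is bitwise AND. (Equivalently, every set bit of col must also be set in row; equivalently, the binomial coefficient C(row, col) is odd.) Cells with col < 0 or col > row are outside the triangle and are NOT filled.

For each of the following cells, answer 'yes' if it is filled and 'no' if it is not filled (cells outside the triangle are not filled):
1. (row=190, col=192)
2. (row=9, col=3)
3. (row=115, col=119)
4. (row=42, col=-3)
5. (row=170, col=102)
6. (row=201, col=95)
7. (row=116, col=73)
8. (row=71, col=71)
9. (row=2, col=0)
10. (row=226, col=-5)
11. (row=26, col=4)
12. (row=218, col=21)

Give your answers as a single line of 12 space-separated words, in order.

Answer: no no no no no no no yes yes no no no

Derivation:
(190,192): col outside [0, 190] -> not filled
(9,3): row=0b1001, col=0b11, row AND col = 0b1 = 1; 1 != 3 -> empty
(115,119): col outside [0, 115] -> not filled
(42,-3): col outside [0, 42] -> not filled
(170,102): row=0b10101010, col=0b1100110, row AND col = 0b100010 = 34; 34 != 102 -> empty
(201,95): row=0b11001001, col=0b1011111, row AND col = 0b1001001 = 73; 73 != 95 -> empty
(116,73): row=0b1110100, col=0b1001001, row AND col = 0b1000000 = 64; 64 != 73 -> empty
(71,71): row=0b1000111, col=0b1000111, row AND col = 0b1000111 = 71; 71 == 71 -> filled
(2,0): row=0b10, col=0b0, row AND col = 0b0 = 0; 0 == 0 -> filled
(226,-5): col outside [0, 226] -> not filled
(26,4): row=0b11010, col=0b100, row AND col = 0b0 = 0; 0 != 4 -> empty
(218,21): row=0b11011010, col=0b10101, row AND col = 0b10000 = 16; 16 != 21 -> empty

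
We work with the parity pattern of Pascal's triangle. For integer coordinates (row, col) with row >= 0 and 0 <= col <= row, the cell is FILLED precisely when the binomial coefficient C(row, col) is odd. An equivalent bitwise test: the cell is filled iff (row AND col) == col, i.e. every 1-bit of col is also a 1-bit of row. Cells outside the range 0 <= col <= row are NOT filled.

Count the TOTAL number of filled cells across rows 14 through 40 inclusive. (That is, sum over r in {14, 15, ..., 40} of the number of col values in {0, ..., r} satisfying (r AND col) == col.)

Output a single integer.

Answer: 244

Derivation:
r14=1110 pc3: +8 =8
r15=1111 pc4: +16 =24
r16=10000 pc1: +2 =26
r17=10001 pc2: +4 =30
r18=10010 pc2: +4 =34
r19=10011 pc3: +8 =42
r20=10100 pc2: +4 =46
r21=10101 pc3: +8 =54
r22=10110 pc3: +8 =62
r23=10111 pc4: +16 =78
r24=11000 pc2: +4 =82
r25=11001 pc3: +8 =90
r26=11010 pc3: +8 =98
r27=11011 pc4: +16 =114
r28=11100 pc3: +8 =122
r29=11101 pc4: +16 =138
r30=11110 pc4: +16 =154
r31=11111 pc5: +32 =186
r32=100000 pc1: +2 =188
r33=100001 pc2: +4 =192
r34=100010 pc2: +4 =196
r35=100011 pc3: +8 =204
r36=100100 pc2: +4 =208
r37=100101 pc3: +8 =216
r38=100110 pc3: +8 =224
r39=100111 pc4: +16 =240
r40=101000 pc2: +4 =244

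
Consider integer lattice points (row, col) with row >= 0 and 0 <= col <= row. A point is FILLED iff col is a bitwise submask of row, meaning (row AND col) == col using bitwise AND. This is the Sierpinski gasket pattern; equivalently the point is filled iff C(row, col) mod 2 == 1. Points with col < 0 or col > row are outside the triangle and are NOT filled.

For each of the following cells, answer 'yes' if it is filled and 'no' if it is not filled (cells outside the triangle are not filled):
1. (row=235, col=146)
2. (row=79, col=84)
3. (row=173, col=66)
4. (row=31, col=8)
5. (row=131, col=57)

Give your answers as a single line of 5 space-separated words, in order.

(235,146): row=0b11101011, col=0b10010010, row AND col = 0b10000010 = 130; 130 != 146 -> empty
(79,84): col outside [0, 79] -> not filled
(173,66): row=0b10101101, col=0b1000010, row AND col = 0b0 = 0; 0 != 66 -> empty
(31,8): row=0b11111, col=0b1000, row AND col = 0b1000 = 8; 8 == 8 -> filled
(131,57): row=0b10000011, col=0b111001, row AND col = 0b1 = 1; 1 != 57 -> empty

Answer: no no no yes no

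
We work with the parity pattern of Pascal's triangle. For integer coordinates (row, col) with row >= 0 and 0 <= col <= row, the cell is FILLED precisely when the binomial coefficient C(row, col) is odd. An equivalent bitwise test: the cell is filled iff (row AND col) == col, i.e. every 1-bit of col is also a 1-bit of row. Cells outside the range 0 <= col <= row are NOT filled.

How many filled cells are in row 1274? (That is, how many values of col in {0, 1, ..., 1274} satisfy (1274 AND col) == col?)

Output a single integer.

1274 in binary = 10011111010
popcount(1274) = number of 1-bits in 10011111010 = 7
A col c satisfies (1274 AND c) == c iff every set bit of c is also set in 1274; each of the 7 set bits of 1274 can independently be on or off in c.
count = 2^7 = 128

Answer: 128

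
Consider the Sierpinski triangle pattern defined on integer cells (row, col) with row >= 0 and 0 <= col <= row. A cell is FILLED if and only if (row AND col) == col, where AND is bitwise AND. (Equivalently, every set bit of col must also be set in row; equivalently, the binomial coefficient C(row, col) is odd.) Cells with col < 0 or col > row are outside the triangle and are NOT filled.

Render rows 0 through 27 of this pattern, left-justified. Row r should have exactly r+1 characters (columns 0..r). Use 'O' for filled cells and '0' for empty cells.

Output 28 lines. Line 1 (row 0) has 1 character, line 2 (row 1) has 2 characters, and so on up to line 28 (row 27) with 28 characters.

Answer: O
OO
O0O
OOOO
O000O
OO00OO
O0O0O0O
OOOOOOOO
O0000000O
OO000000OO
O0O00000O0O
OOOO0000OOOO
O000O000O000O
OO00OO00OO00OO
O0O0O0O0O0O0O0O
OOOOOOOOOOOOOOOO
O000000000000000O
OO00000000000000OO
O0O0000000000000O0O
OOOO000000000000OOOO
O000O00000000000O000O
OO00OO0000000000OO00OO
O0O0O0O000000000O0O0O0O
OOOOOOOO00000000OOOOOOOO
O0000000O0000000O0000000O
OO000000OO000000OO000000OO
O0O00000O0O00000O0O00000O0O
OOOO0000OOOO0000OOOO0000OOOO

Derivation:
r0=0: O
r1=1: OO
r2=10: O0O
r3=11: OOOO
r4=100: O000O
r5=101: OO00OO
r6=110: O0O0O0O
r7=111: OOOOOOOO
r8=1000: O0000000O
r9=1001: OO000000OO
r10=1010: O0O00000O0O
r11=1011: OOOO0000OOOO
r12=1100: O000O000O000O
r13=1101: OO00OO00OO00OO
r14=1110: O0O0O0O0O0O0O0O
r15=1111: OOOOOOOOOOOOOOOO
r16=10000: O000000000000000O
r17=10001: OO00000000000000OO
r18=10010: O0O0000000000000O0O
r19=10011: OOOO000000000000OOOO
r20=10100: O000O00000000000O000O
r21=10101: OO00OO0000000000OO00OO
r22=10110: O0O0O0O000000000O0O0O0O
r23=10111: OOOOOOOO00000000OOOOOOOO
r24=11000: O0000000O0000000O0000000O
r25=11001: OO000000OO000000OO000000OO
r26=11010: O0O00000O0O00000O0O00000O0O
r27=11011: OOOO0000OOOO0000OOOO0000OOOO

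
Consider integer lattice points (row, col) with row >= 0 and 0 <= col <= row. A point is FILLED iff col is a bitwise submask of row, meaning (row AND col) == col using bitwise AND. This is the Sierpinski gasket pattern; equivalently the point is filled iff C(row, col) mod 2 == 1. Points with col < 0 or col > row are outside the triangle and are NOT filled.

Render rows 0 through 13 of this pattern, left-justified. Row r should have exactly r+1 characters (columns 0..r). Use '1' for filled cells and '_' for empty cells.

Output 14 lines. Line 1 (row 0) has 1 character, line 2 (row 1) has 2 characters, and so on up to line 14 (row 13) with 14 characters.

r0=0: 1
r1=1: 11
r2=10: 1_1
r3=11: 1111
r4=100: 1___1
r5=101: 11__11
r6=110: 1_1_1_1
r7=111: 11111111
r8=1000: 1_______1
r9=1001: 11______11
r10=1010: 1_1_____1_1
r11=1011: 1111____1111
r12=1100: 1___1___1___1
r13=1101: 11__11__11__11

Answer: 1
11
1_1
1111
1___1
11__11
1_1_1_1
11111111
1_______1
11______11
1_1_____1_1
1111____1111
1___1___1___1
11__11__11__11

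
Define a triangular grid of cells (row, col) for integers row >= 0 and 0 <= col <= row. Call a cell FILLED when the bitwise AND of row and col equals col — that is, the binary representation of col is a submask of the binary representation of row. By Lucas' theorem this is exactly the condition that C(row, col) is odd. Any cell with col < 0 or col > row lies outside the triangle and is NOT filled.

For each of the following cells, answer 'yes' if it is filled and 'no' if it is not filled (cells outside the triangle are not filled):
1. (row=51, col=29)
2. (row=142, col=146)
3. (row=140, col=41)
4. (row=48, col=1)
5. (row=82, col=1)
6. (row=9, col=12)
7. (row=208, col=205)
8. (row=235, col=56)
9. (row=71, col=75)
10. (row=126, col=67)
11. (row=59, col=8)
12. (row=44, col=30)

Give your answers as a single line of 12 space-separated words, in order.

(51,29): row=0b110011, col=0b11101, row AND col = 0b10001 = 17; 17 != 29 -> empty
(142,146): col outside [0, 142] -> not filled
(140,41): row=0b10001100, col=0b101001, row AND col = 0b1000 = 8; 8 != 41 -> empty
(48,1): row=0b110000, col=0b1, row AND col = 0b0 = 0; 0 != 1 -> empty
(82,1): row=0b1010010, col=0b1, row AND col = 0b0 = 0; 0 != 1 -> empty
(9,12): col outside [0, 9] -> not filled
(208,205): row=0b11010000, col=0b11001101, row AND col = 0b11000000 = 192; 192 != 205 -> empty
(235,56): row=0b11101011, col=0b111000, row AND col = 0b101000 = 40; 40 != 56 -> empty
(71,75): col outside [0, 71] -> not filled
(126,67): row=0b1111110, col=0b1000011, row AND col = 0b1000010 = 66; 66 != 67 -> empty
(59,8): row=0b111011, col=0b1000, row AND col = 0b1000 = 8; 8 == 8 -> filled
(44,30): row=0b101100, col=0b11110, row AND col = 0b1100 = 12; 12 != 30 -> empty

Answer: no no no no no no no no no no yes no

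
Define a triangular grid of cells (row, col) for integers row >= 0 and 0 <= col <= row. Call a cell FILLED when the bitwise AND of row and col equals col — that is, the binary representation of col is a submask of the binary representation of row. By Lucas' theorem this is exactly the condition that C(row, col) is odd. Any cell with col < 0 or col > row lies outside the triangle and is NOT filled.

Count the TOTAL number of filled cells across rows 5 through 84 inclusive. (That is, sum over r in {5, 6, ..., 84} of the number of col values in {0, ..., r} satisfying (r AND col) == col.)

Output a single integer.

Answer: 924

Derivation:
r5=101 pc2: +4 =4
r6=110 pc2: +4 =8
r7=111 pc3: +8 =16
r8=1000 pc1: +2 =18
r9=1001 pc2: +4 =22
r10=1010 pc2: +4 =26
r11=1011 pc3: +8 =34
r12=1100 pc2: +4 =38
r13=1101 pc3: +8 =46
r14=1110 pc3: +8 =54
r15=1111 pc4: +16 =70
r16=10000 pc1: +2 =72
r17=10001 pc2: +4 =76
r18=10010 pc2: +4 =80
r19=10011 pc3: +8 =88
r20=10100 pc2: +4 =92
r21=10101 pc3: +8 =100
r22=10110 pc3: +8 =108
r23=10111 pc4: +16 =124
r24=11000 pc2: +4 =128
r25=11001 pc3: +8 =136
r26=11010 pc3: +8 =144
r27=11011 pc4: +16 =160
r28=11100 pc3: +8 =168
r29=11101 pc4: +16 =184
r30=11110 pc4: +16 =200
r31=11111 pc5: +32 =232
r32=100000 pc1: +2 =234
r33=100001 pc2: +4 =238
r34=100010 pc2: +4 =242
r35=100011 pc3: +8 =250
r36=100100 pc2: +4 =254
r37=100101 pc3: +8 =262
r38=100110 pc3: +8 =270
r39=100111 pc4: +16 =286
r40=101000 pc2: +4 =290
r41=101001 pc3: +8 =298
r42=101010 pc3: +8 =306
r43=101011 pc4: +16 =322
r44=101100 pc3: +8 =330
r45=101101 pc4: +16 =346
r46=101110 pc4: +16 =362
r47=101111 pc5: +32 =394
r48=110000 pc2: +4 =398
r49=110001 pc3: +8 =406
r50=110010 pc3: +8 =414
r51=110011 pc4: +16 =430
r52=110100 pc3: +8 =438
r53=110101 pc4: +16 =454
r54=110110 pc4: +16 =470
r55=110111 pc5: +32 =502
r56=111000 pc3: +8 =510
r57=111001 pc4: +16 =526
r58=111010 pc4: +16 =542
r59=111011 pc5: +32 =574
r60=111100 pc4: +16 =590
r61=111101 pc5: +32 =622
r62=111110 pc5: +32 =654
r63=111111 pc6: +64 =718
r64=1000000 pc1: +2 =720
r65=1000001 pc2: +4 =724
r66=1000010 pc2: +4 =728
r67=1000011 pc3: +8 =736
r68=1000100 pc2: +4 =740
r69=1000101 pc3: +8 =748
r70=1000110 pc3: +8 =756
r71=1000111 pc4: +16 =772
r72=1001000 pc2: +4 =776
r73=1001001 pc3: +8 =784
r74=1001010 pc3: +8 =792
r75=1001011 pc4: +16 =808
r76=1001100 pc3: +8 =816
r77=1001101 pc4: +16 =832
r78=1001110 pc4: +16 =848
r79=1001111 pc5: +32 =880
r80=1010000 pc2: +4 =884
r81=1010001 pc3: +8 =892
r82=1010010 pc3: +8 =900
r83=1010011 pc4: +16 =916
r84=1010100 pc3: +8 =924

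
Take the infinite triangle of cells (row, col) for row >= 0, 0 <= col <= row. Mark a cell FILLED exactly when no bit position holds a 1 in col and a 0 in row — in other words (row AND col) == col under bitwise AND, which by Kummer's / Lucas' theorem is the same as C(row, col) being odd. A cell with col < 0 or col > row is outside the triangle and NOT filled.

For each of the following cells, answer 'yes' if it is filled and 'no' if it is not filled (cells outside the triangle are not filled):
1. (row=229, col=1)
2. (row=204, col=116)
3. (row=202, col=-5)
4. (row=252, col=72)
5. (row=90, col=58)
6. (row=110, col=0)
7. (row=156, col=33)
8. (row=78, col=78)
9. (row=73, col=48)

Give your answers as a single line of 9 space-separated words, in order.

(229,1): row=0b11100101, col=0b1, row AND col = 0b1 = 1; 1 == 1 -> filled
(204,116): row=0b11001100, col=0b1110100, row AND col = 0b1000100 = 68; 68 != 116 -> empty
(202,-5): col outside [0, 202] -> not filled
(252,72): row=0b11111100, col=0b1001000, row AND col = 0b1001000 = 72; 72 == 72 -> filled
(90,58): row=0b1011010, col=0b111010, row AND col = 0b11010 = 26; 26 != 58 -> empty
(110,0): row=0b1101110, col=0b0, row AND col = 0b0 = 0; 0 == 0 -> filled
(156,33): row=0b10011100, col=0b100001, row AND col = 0b0 = 0; 0 != 33 -> empty
(78,78): row=0b1001110, col=0b1001110, row AND col = 0b1001110 = 78; 78 == 78 -> filled
(73,48): row=0b1001001, col=0b110000, row AND col = 0b0 = 0; 0 != 48 -> empty

Answer: yes no no yes no yes no yes no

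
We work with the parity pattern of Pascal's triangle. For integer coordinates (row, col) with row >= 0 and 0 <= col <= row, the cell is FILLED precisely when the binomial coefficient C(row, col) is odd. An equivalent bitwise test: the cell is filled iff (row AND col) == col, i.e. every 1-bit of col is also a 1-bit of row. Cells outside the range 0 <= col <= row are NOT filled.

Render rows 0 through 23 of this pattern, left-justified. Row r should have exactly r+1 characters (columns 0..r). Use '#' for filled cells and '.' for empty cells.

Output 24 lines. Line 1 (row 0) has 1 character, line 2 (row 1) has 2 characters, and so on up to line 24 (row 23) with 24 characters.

Answer: #
##
#.#
####
#...#
##..##
#.#.#.#
########
#.......#
##......##
#.#.....#.#
####....####
#...#...#...#
##..##..##..##
#.#.#.#.#.#.#.#
################
#...............#
##..............##
#.#.............#.#
####............####
#...#...........#...#
##..##..........##..##
#.#.#.#.........#.#.#.#
########........########

Derivation:
r0=0: #
r1=1: ##
r2=10: #.#
r3=11: ####
r4=100: #...#
r5=101: ##..##
r6=110: #.#.#.#
r7=111: ########
r8=1000: #.......#
r9=1001: ##......##
r10=1010: #.#.....#.#
r11=1011: ####....####
r12=1100: #...#...#...#
r13=1101: ##..##..##..##
r14=1110: #.#.#.#.#.#.#.#
r15=1111: ################
r16=10000: #...............#
r17=10001: ##..............##
r18=10010: #.#.............#.#
r19=10011: ####............####
r20=10100: #...#...........#...#
r21=10101: ##..##..........##..##
r22=10110: #.#.#.#.........#.#.#.#
r23=10111: ########........########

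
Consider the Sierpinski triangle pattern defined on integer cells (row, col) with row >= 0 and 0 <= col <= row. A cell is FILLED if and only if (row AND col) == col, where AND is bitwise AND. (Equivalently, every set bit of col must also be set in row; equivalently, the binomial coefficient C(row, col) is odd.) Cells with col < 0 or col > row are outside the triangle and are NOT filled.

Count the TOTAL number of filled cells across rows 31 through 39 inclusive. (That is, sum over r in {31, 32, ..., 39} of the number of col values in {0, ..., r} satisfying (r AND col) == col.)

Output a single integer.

Answer: 86

Derivation:
r31=11111 pc5: +32 =32
r32=100000 pc1: +2 =34
r33=100001 pc2: +4 =38
r34=100010 pc2: +4 =42
r35=100011 pc3: +8 =50
r36=100100 pc2: +4 =54
r37=100101 pc3: +8 =62
r38=100110 pc3: +8 =70
r39=100111 pc4: +16 =86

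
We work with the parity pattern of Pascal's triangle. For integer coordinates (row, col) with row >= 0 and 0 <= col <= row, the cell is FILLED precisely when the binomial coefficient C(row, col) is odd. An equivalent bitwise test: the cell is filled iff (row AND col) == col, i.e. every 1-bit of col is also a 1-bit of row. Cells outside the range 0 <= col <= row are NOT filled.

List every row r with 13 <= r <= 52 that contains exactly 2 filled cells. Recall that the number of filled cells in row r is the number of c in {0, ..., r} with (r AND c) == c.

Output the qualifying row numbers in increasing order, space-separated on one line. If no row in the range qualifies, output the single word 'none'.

Row r has 2^popcount(r) filled cells, so we need popcount(r) = log2(2) = 1.
Scan r = 13..52 and keep those with exactly 1 one-bits:
r=13=1101 popcount=3 -> skip
r=14=1110 popcount=3 -> skip
r=15=1111 popcount=4 -> skip
r=16=10000 popcount=1 -> KEEP
r=17=10001 popcount=2 -> skip
r=18=10010 popcount=2 -> skip
r=19=10011 popcount=3 -> skip
r=20=10100 popcount=2 -> skip
r=21=10101 popcount=3 -> skip
r=22=10110 popcount=3 -> skip
r=23=10111 popcount=4 -> skip
r=24=11000 popcount=2 -> skip
r=25=11001 popcount=3 -> skip
r=26=11010 popcount=3 -> skip
r=27=11011 popcount=4 -> skip
r=28=11100 popcount=3 -> skip
r=29=11101 popcount=4 -> skip
r=30=11110 popcount=4 -> skip
r=31=11111 popcount=5 -> skip
r=32=100000 popcount=1 -> KEEP
r=33=100001 popcount=2 -> skip
r=34=100010 popcount=2 -> skip
r=35=100011 popcount=3 -> skip
r=36=100100 popcount=2 -> skip
r=37=100101 popcount=3 -> skip
r=38=100110 popcount=3 -> skip
r=39=100111 popcount=4 -> skip
r=40=101000 popcount=2 -> skip
r=41=101001 popcount=3 -> skip
r=42=101010 popcount=3 -> skip
r=43=101011 popcount=4 -> skip
r=44=101100 popcount=3 -> skip
r=45=101101 popcount=4 -> skip
r=46=101110 popcount=4 -> skip
r=47=101111 popcount=5 -> skip
r=48=110000 popcount=2 -> skip
r=49=110001 popcount=3 -> skip
r=50=110010 popcount=3 -> skip
r=51=110011 popcount=4 -> skip
r=52=110100 popcount=3 -> skip
Kept rows: 16 32

Answer: 16 32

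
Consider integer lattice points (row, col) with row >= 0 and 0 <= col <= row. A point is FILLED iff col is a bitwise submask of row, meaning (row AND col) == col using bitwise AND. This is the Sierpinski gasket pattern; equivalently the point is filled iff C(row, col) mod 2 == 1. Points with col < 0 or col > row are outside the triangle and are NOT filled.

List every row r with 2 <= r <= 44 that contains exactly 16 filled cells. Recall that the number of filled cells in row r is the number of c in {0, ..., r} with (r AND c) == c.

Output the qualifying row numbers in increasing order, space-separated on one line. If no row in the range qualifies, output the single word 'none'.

Row r has 2^popcount(r) filled cells, so we need popcount(r) = log2(16) = 4.
Scan r = 2..44 and keep those with exactly 4 one-bits:
r=2=10 popcount=1 -> skip
r=3=11 popcount=2 -> skip
r=4=100 popcount=1 -> skip
r=5=101 popcount=2 -> skip
r=6=110 popcount=2 -> skip
r=7=111 popcount=3 -> skip
r=8=1000 popcount=1 -> skip
r=9=1001 popcount=2 -> skip
r=10=1010 popcount=2 -> skip
r=11=1011 popcount=3 -> skip
r=12=1100 popcount=2 -> skip
r=13=1101 popcount=3 -> skip
r=14=1110 popcount=3 -> skip
r=15=1111 popcount=4 -> KEEP
r=16=10000 popcount=1 -> skip
r=17=10001 popcount=2 -> skip
r=18=10010 popcount=2 -> skip
r=19=10011 popcount=3 -> skip
r=20=10100 popcount=2 -> skip
r=21=10101 popcount=3 -> skip
r=22=10110 popcount=3 -> skip
r=23=10111 popcount=4 -> KEEP
r=24=11000 popcount=2 -> skip
r=25=11001 popcount=3 -> skip
r=26=11010 popcount=3 -> skip
r=27=11011 popcount=4 -> KEEP
r=28=11100 popcount=3 -> skip
r=29=11101 popcount=4 -> KEEP
r=30=11110 popcount=4 -> KEEP
r=31=11111 popcount=5 -> skip
r=32=100000 popcount=1 -> skip
r=33=100001 popcount=2 -> skip
r=34=100010 popcount=2 -> skip
r=35=100011 popcount=3 -> skip
r=36=100100 popcount=2 -> skip
r=37=100101 popcount=3 -> skip
r=38=100110 popcount=3 -> skip
r=39=100111 popcount=4 -> KEEP
r=40=101000 popcount=2 -> skip
r=41=101001 popcount=3 -> skip
r=42=101010 popcount=3 -> skip
r=43=101011 popcount=4 -> KEEP
r=44=101100 popcount=3 -> skip
Kept rows: 15 23 27 29 30 39 43

Answer: 15 23 27 29 30 39 43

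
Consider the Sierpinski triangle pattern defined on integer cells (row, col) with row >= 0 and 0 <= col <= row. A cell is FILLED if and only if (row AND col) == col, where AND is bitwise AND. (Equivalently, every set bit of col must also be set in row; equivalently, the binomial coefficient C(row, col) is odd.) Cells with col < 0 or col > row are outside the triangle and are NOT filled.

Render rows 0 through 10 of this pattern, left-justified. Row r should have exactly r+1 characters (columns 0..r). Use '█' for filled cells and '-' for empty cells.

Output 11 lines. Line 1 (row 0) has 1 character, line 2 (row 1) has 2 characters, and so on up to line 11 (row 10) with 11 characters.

r0=0: █
r1=1: ██
r2=10: █-█
r3=11: ████
r4=100: █---█
r5=101: ██--██
r6=110: █-█-█-█
r7=111: ████████
r8=1000: █-------█
r9=1001: ██------██
r10=1010: █-█-----█-█

Answer: █
██
█-█
████
█---█
██--██
█-█-█-█
████████
█-------█
██------██
█-█-----█-█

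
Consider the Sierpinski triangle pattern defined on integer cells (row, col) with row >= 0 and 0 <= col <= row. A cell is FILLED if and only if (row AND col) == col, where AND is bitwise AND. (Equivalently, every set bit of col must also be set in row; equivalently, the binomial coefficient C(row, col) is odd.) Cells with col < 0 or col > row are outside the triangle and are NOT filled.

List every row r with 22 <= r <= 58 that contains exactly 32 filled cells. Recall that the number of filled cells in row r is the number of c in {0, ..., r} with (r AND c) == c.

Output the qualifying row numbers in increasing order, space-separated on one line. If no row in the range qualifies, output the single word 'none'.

Row r has 2^popcount(r) filled cells, so we need popcount(r) = log2(32) = 5.
Scan r = 22..58 and keep those with exactly 5 one-bits:
r=22=10110 popcount=3 -> skip
r=23=10111 popcount=4 -> skip
r=24=11000 popcount=2 -> skip
r=25=11001 popcount=3 -> skip
r=26=11010 popcount=3 -> skip
r=27=11011 popcount=4 -> skip
r=28=11100 popcount=3 -> skip
r=29=11101 popcount=4 -> skip
r=30=11110 popcount=4 -> skip
r=31=11111 popcount=5 -> KEEP
r=32=100000 popcount=1 -> skip
r=33=100001 popcount=2 -> skip
r=34=100010 popcount=2 -> skip
r=35=100011 popcount=3 -> skip
r=36=100100 popcount=2 -> skip
r=37=100101 popcount=3 -> skip
r=38=100110 popcount=3 -> skip
r=39=100111 popcount=4 -> skip
r=40=101000 popcount=2 -> skip
r=41=101001 popcount=3 -> skip
r=42=101010 popcount=3 -> skip
r=43=101011 popcount=4 -> skip
r=44=101100 popcount=3 -> skip
r=45=101101 popcount=4 -> skip
r=46=101110 popcount=4 -> skip
r=47=101111 popcount=5 -> KEEP
r=48=110000 popcount=2 -> skip
r=49=110001 popcount=3 -> skip
r=50=110010 popcount=3 -> skip
r=51=110011 popcount=4 -> skip
r=52=110100 popcount=3 -> skip
r=53=110101 popcount=4 -> skip
r=54=110110 popcount=4 -> skip
r=55=110111 popcount=5 -> KEEP
r=56=111000 popcount=3 -> skip
r=57=111001 popcount=4 -> skip
r=58=111010 popcount=4 -> skip
Kept rows: 31 47 55

Answer: 31 47 55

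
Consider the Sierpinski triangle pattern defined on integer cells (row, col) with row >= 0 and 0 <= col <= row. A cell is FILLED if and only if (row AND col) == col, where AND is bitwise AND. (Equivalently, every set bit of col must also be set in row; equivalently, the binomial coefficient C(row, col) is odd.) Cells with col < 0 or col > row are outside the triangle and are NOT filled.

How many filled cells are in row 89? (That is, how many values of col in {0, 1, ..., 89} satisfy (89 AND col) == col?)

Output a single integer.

Answer: 16

Derivation:
89 in binary = 1011001
popcount(89) = number of 1-bits in 1011001 = 4
A col c satisfies (89 AND c) == c iff every set bit of c is also set in 89; each of the 4 set bits of 89 can independently be on or off in c.
count = 2^4 = 16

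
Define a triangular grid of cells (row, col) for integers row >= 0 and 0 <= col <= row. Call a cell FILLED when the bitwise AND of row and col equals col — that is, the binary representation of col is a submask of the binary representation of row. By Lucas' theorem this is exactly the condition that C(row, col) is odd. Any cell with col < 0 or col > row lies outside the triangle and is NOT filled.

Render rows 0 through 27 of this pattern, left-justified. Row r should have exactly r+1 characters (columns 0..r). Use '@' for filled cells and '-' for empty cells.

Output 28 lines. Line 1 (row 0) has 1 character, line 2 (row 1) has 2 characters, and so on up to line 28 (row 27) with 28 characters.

r0=0: @
r1=1: @@
r2=10: @-@
r3=11: @@@@
r4=100: @---@
r5=101: @@--@@
r6=110: @-@-@-@
r7=111: @@@@@@@@
r8=1000: @-------@
r9=1001: @@------@@
r10=1010: @-@-----@-@
r11=1011: @@@@----@@@@
r12=1100: @---@---@---@
r13=1101: @@--@@--@@--@@
r14=1110: @-@-@-@-@-@-@-@
r15=1111: @@@@@@@@@@@@@@@@
r16=10000: @---------------@
r17=10001: @@--------------@@
r18=10010: @-@-------------@-@
r19=10011: @@@@------------@@@@
r20=10100: @---@-----------@---@
r21=10101: @@--@@----------@@--@@
r22=10110: @-@-@-@---------@-@-@-@
r23=10111: @@@@@@@@--------@@@@@@@@
r24=11000: @-------@-------@-------@
r25=11001: @@------@@------@@------@@
r26=11010: @-@-----@-@-----@-@-----@-@
r27=11011: @@@@----@@@@----@@@@----@@@@

Answer: @
@@
@-@
@@@@
@---@
@@--@@
@-@-@-@
@@@@@@@@
@-------@
@@------@@
@-@-----@-@
@@@@----@@@@
@---@---@---@
@@--@@--@@--@@
@-@-@-@-@-@-@-@
@@@@@@@@@@@@@@@@
@---------------@
@@--------------@@
@-@-------------@-@
@@@@------------@@@@
@---@-----------@---@
@@--@@----------@@--@@
@-@-@-@---------@-@-@-@
@@@@@@@@--------@@@@@@@@
@-------@-------@-------@
@@------@@------@@------@@
@-@-----@-@-----@-@-----@-@
@@@@----@@@@----@@@@----@@@@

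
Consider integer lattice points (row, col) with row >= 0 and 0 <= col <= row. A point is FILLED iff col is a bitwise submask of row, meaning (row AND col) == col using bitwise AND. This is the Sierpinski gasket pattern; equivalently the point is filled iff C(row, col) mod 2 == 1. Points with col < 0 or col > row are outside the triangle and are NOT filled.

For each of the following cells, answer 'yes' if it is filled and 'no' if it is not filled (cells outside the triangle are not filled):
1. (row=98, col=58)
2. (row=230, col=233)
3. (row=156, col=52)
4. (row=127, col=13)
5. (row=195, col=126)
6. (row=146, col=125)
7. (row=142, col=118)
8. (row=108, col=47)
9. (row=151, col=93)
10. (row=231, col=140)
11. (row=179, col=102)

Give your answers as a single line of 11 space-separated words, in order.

Answer: no no no yes no no no no no no no

Derivation:
(98,58): row=0b1100010, col=0b111010, row AND col = 0b100010 = 34; 34 != 58 -> empty
(230,233): col outside [0, 230] -> not filled
(156,52): row=0b10011100, col=0b110100, row AND col = 0b10100 = 20; 20 != 52 -> empty
(127,13): row=0b1111111, col=0b1101, row AND col = 0b1101 = 13; 13 == 13 -> filled
(195,126): row=0b11000011, col=0b1111110, row AND col = 0b1000010 = 66; 66 != 126 -> empty
(146,125): row=0b10010010, col=0b1111101, row AND col = 0b10000 = 16; 16 != 125 -> empty
(142,118): row=0b10001110, col=0b1110110, row AND col = 0b110 = 6; 6 != 118 -> empty
(108,47): row=0b1101100, col=0b101111, row AND col = 0b101100 = 44; 44 != 47 -> empty
(151,93): row=0b10010111, col=0b1011101, row AND col = 0b10101 = 21; 21 != 93 -> empty
(231,140): row=0b11100111, col=0b10001100, row AND col = 0b10000100 = 132; 132 != 140 -> empty
(179,102): row=0b10110011, col=0b1100110, row AND col = 0b100010 = 34; 34 != 102 -> empty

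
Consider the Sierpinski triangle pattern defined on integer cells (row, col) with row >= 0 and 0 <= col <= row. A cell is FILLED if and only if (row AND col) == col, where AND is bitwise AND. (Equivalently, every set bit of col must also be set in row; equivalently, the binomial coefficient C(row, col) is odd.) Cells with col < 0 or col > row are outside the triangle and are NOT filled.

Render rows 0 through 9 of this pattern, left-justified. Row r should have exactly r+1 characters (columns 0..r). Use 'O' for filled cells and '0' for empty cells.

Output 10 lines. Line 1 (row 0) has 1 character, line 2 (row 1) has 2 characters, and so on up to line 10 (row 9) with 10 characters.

Answer: O
OO
O0O
OOOO
O000O
OO00OO
O0O0O0O
OOOOOOOO
O0000000O
OO000000OO

Derivation:
r0=0: O
r1=1: OO
r2=10: O0O
r3=11: OOOO
r4=100: O000O
r5=101: OO00OO
r6=110: O0O0O0O
r7=111: OOOOOOOO
r8=1000: O0000000O
r9=1001: OO000000OO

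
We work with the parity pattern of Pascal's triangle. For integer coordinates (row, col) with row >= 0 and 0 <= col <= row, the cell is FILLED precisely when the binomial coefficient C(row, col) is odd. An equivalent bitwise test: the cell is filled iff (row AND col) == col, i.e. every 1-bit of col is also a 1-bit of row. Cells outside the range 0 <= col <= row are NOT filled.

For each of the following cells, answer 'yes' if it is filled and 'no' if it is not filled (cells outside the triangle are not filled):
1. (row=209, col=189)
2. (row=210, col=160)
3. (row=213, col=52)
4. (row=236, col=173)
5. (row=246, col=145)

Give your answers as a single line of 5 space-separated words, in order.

(209,189): row=0b11010001, col=0b10111101, row AND col = 0b10010001 = 145; 145 != 189 -> empty
(210,160): row=0b11010010, col=0b10100000, row AND col = 0b10000000 = 128; 128 != 160 -> empty
(213,52): row=0b11010101, col=0b110100, row AND col = 0b10100 = 20; 20 != 52 -> empty
(236,173): row=0b11101100, col=0b10101101, row AND col = 0b10101100 = 172; 172 != 173 -> empty
(246,145): row=0b11110110, col=0b10010001, row AND col = 0b10010000 = 144; 144 != 145 -> empty

Answer: no no no no no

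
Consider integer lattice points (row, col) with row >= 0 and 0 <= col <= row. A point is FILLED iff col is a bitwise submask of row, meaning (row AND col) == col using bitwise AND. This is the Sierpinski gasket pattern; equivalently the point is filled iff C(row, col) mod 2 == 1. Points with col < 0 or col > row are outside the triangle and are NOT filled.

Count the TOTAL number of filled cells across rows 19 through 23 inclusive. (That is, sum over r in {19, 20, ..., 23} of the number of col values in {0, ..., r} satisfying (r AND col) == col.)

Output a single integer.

r19=10011 pc3: +8 =8
r20=10100 pc2: +4 =12
r21=10101 pc3: +8 =20
r22=10110 pc3: +8 =28
r23=10111 pc4: +16 =44

Answer: 44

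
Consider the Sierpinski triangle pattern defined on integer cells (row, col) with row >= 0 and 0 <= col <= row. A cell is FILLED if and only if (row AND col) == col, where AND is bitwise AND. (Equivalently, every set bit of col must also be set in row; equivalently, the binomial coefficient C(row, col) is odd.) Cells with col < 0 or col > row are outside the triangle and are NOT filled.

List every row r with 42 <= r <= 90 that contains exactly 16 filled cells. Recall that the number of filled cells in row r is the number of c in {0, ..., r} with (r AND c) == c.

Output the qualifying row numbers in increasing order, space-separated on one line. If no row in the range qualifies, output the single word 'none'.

Answer: 43 45 46 51 53 54 57 58 60 71 75 77 78 83 85 86 89 90

Derivation:
Row r has 2^popcount(r) filled cells, so we need popcount(r) = log2(16) = 4.
Scan r = 42..90 and keep those with exactly 4 one-bits:
r=42=101010 popcount=3 -> skip
r=43=101011 popcount=4 -> KEEP
r=44=101100 popcount=3 -> skip
r=45=101101 popcount=4 -> KEEP
r=46=101110 popcount=4 -> KEEP
r=47=101111 popcount=5 -> skip
r=48=110000 popcount=2 -> skip
r=49=110001 popcount=3 -> skip
r=50=110010 popcount=3 -> skip
r=51=110011 popcount=4 -> KEEP
r=52=110100 popcount=3 -> skip
r=53=110101 popcount=4 -> KEEP
r=54=110110 popcount=4 -> KEEP
r=55=110111 popcount=5 -> skip
r=56=111000 popcount=3 -> skip
r=57=111001 popcount=4 -> KEEP
r=58=111010 popcount=4 -> KEEP
r=59=111011 popcount=5 -> skip
r=60=111100 popcount=4 -> KEEP
r=61=111101 popcount=5 -> skip
r=62=111110 popcount=5 -> skip
r=63=111111 popcount=6 -> skip
r=64=1000000 popcount=1 -> skip
r=65=1000001 popcount=2 -> skip
r=66=1000010 popcount=2 -> skip
r=67=1000011 popcount=3 -> skip
r=68=1000100 popcount=2 -> skip
r=69=1000101 popcount=3 -> skip
r=70=1000110 popcount=3 -> skip
r=71=1000111 popcount=4 -> KEEP
r=72=1001000 popcount=2 -> skip
r=73=1001001 popcount=3 -> skip
r=74=1001010 popcount=3 -> skip
r=75=1001011 popcount=4 -> KEEP
r=76=1001100 popcount=3 -> skip
r=77=1001101 popcount=4 -> KEEP
r=78=1001110 popcount=4 -> KEEP
r=79=1001111 popcount=5 -> skip
r=80=1010000 popcount=2 -> skip
r=81=1010001 popcount=3 -> skip
r=82=1010010 popcount=3 -> skip
r=83=1010011 popcount=4 -> KEEP
r=84=1010100 popcount=3 -> skip
r=85=1010101 popcount=4 -> KEEP
r=86=1010110 popcount=4 -> KEEP
r=87=1010111 popcount=5 -> skip
r=88=1011000 popcount=3 -> skip
r=89=1011001 popcount=4 -> KEEP
r=90=1011010 popcount=4 -> KEEP
Kept rows: 43 45 46 51 53 54 57 58 60 71 75 77 78 83 85 86 89 90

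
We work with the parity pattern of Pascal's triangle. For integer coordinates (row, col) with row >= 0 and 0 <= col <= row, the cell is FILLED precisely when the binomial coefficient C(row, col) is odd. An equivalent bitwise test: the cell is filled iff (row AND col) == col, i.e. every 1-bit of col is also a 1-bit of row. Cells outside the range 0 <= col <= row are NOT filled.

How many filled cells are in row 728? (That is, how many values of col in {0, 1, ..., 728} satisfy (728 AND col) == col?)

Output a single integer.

Answer: 32

Derivation:
728 in binary = 1011011000
popcount(728) = number of 1-bits in 1011011000 = 5
A col c satisfies (728 AND c) == c iff every set bit of c is also set in 728; each of the 5 set bits of 728 can independently be on or off in c.
count = 2^5 = 32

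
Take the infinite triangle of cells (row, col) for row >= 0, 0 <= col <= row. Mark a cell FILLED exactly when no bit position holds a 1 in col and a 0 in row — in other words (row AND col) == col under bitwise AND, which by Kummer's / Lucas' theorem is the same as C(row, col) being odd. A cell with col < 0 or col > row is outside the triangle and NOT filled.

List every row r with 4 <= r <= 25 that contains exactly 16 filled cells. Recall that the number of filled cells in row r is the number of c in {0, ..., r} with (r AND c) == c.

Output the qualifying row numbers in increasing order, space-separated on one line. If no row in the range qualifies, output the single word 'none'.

Answer: 15 23

Derivation:
Row r has 2^popcount(r) filled cells, so we need popcount(r) = log2(16) = 4.
Scan r = 4..25 and keep those with exactly 4 one-bits:
r=4=100 popcount=1 -> skip
r=5=101 popcount=2 -> skip
r=6=110 popcount=2 -> skip
r=7=111 popcount=3 -> skip
r=8=1000 popcount=1 -> skip
r=9=1001 popcount=2 -> skip
r=10=1010 popcount=2 -> skip
r=11=1011 popcount=3 -> skip
r=12=1100 popcount=2 -> skip
r=13=1101 popcount=3 -> skip
r=14=1110 popcount=3 -> skip
r=15=1111 popcount=4 -> KEEP
r=16=10000 popcount=1 -> skip
r=17=10001 popcount=2 -> skip
r=18=10010 popcount=2 -> skip
r=19=10011 popcount=3 -> skip
r=20=10100 popcount=2 -> skip
r=21=10101 popcount=3 -> skip
r=22=10110 popcount=3 -> skip
r=23=10111 popcount=4 -> KEEP
r=24=11000 popcount=2 -> skip
r=25=11001 popcount=3 -> skip
Kept rows: 15 23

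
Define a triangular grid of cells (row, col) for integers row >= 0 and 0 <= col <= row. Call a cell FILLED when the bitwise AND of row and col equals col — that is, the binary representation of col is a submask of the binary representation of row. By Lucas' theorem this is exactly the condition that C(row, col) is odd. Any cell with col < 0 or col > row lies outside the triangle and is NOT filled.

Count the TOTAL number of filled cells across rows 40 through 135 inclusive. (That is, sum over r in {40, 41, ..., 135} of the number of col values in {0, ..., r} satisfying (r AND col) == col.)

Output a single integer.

Answer: 1944

Derivation:
r40=101000 pc2: +4 =4
r41=101001 pc3: +8 =12
r42=101010 pc3: +8 =20
r43=101011 pc4: +16 =36
r44=101100 pc3: +8 =44
r45=101101 pc4: +16 =60
r46=101110 pc4: +16 =76
r47=101111 pc5: +32 =108
r48=110000 pc2: +4 =112
r49=110001 pc3: +8 =120
r50=110010 pc3: +8 =128
r51=110011 pc4: +16 =144
r52=110100 pc3: +8 =152
r53=110101 pc4: +16 =168
r54=110110 pc4: +16 =184
r55=110111 pc5: +32 =216
r56=111000 pc3: +8 =224
r57=111001 pc4: +16 =240
r58=111010 pc4: +16 =256
r59=111011 pc5: +32 =288
r60=111100 pc4: +16 =304
r61=111101 pc5: +32 =336
r62=111110 pc5: +32 =368
r63=111111 pc6: +64 =432
r64=1000000 pc1: +2 =434
r65=1000001 pc2: +4 =438
r66=1000010 pc2: +4 =442
r67=1000011 pc3: +8 =450
r68=1000100 pc2: +4 =454
r69=1000101 pc3: +8 =462
r70=1000110 pc3: +8 =470
r71=1000111 pc4: +16 =486
r72=1001000 pc2: +4 =490
r73=1001001 pc3: +8 =498
r74=1001010 pc3: +8 =506
r75=1001011 pc4: +16 =522
r76=1001100 pc3: +8 =530
r77=1001101 pc4: +16 =546
r78=1001110 pc4: +16 =562
r79=1001111 pc5: +32 =594
r80=1010000 pc2: +4 =598
r81=1010001 pc3: +8 =606
r82=1010010 pc3: +8 =614
r83=1010011 pc4: +16 =630
r84=1010100 pc3: +8 =638
r85=1010101 pc4: +16 =654
r86=1010110 pc4: +16 =670
r87=1010111 pc5: +32 =702
r88=1011000 pc3: +8 =710
r89=1011001 pc4: +16 =726
r90=1011010 pc4: +16 =742
r91=1011011 pc5: +32 =774
r92=1011100 pc4: +16 =790
r93=1011101 pc5: +32 =822
r94=1011110 pc5: +32 =854
r95=1011111 pc6: +64 =918
r96=1100000 pc2: +4 =922
r97=1100001 pc3: +8 =930
r98=1100010 pc3: +8 =938
r99=1100011 pc4: +16 =954
r100=1100100 pc3: +8 =962
r101=1100101 pc4: +16 =978
r102=1100110 pc4: +16 =994
r103=1100111 pc5: +32 =1026
r104=1101000 pc3: +8 =1034
r105=1101001 pc4: +16 =1050
r106=1101010 pc4: +16 =1066
r107=1101011 pc5: +32 =1098
r108=1101100 pc4: +16 =1114
r109=1101101 pc5: +32 =1146
r110=1101110 pc5: +32 =1178
r111=1101111 pc6: +64 =1242
r112=1110000 pc3: +8 =1250
r113=1110001 pc4: +16 =1266
r114=1110010 pc4: +16 =1282
r115=1110011 pc5: +32 =1314
r116=1110100 pc4: +16 =1330
r117=1110101 pc5: +32 =1362
r118=1110110 pc5: +32 =1394
r119=1110111 pc6: +64 =1458
r120=1111000 pc4: +16 =1474
r121=1111001 pc5: +32 =1506
r122=1111010 pc5: +32 =1538
r123=1111011 pc6: +64 =1602
r124=1111100 pc5: +32 =1634
r125=1111101 pc6: +64 =1698
r126=1111110 pc6: +64 =1762
r127=1111111 pc7: +128 =1890
r128=10000000 pc1: +2 =1892
r129=10000001 pc2: +4 =1896
r130=10000010 pc2: +4 =1900
r131=10000011 pc3: +8 =1908
r132=10000100 pc2: +4 =1912
r133=10000101 pc3: +8 =1920
r134=10000110 pc3: +8 =1928
r135=10000111 pc4: +16 =1944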